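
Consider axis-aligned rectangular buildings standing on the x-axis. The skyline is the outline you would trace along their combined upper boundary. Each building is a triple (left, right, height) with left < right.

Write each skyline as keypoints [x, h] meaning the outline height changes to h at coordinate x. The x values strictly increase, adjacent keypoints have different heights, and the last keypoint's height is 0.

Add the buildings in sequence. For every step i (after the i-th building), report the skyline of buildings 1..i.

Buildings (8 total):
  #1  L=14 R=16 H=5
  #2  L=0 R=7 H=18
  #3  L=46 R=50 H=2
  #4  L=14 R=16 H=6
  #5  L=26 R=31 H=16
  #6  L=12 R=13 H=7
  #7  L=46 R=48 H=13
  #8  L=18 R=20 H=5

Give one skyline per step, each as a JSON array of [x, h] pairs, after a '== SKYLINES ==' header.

== SKYLINES ==
[[14,5],[16,0]]
[[0,18],[7,0],[14,5],[16,0]]
[[0,18],[7,0],[14,5],[16,0],[46,2],[50,0]]
[[0,18],[7,0],[14,6],[16,0],[46,2],[50,0]]
[[0,18],[7,0],[14,6],[16,0],[26,16],[31,0],[46,2],[50,0]]
[[0,18],[7,0],[12,7],[13,0],[14,6],[16,0],[26,16],[31,0],[46,2],[50,0]]
[[0,18],[7,0],[12,7],[13,0],[14,6],[16,0],[26,16],[31,0],[46,13],[48,2],[50,0]]
[[0,18],[7,0],[12,7],[13,0],[14,6],[16,0],[18,5],[20,0],[26,16],[31,0],[46,13],[48,2],[50,0]]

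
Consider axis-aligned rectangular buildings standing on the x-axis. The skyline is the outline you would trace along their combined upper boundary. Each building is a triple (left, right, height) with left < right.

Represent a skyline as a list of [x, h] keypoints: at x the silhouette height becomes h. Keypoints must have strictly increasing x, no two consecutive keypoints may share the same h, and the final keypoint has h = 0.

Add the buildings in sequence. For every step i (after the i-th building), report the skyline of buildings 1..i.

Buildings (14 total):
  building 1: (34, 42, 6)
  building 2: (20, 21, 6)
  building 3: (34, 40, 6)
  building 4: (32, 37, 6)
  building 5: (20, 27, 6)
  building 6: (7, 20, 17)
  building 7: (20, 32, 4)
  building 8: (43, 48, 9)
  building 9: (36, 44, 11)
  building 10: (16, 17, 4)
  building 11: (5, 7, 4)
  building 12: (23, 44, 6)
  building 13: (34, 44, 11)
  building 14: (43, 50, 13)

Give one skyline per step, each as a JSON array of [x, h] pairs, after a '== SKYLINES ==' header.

== SKYLINES ==
[[34,6],[42,0]]
[[20,6],[21,0],[34,6],[42,0]]
[[20,6],[21,0],[34,6],[42,0]]
[[20,6],[21,0],[32,6],[42,0]]
[[20,6],[27,0],[32,6],[42,0]]
[[7,17],[20,6],[27,0],[32,6],[42,0]]
[[7,17],[20,6],[27,4],[32,6],[42,0]]
[[7,17],[20,6],[27,4],[32,6],[42,0],[43,9],[48,0]]
[[7,17],[20,6],[27,4],[32,6],[36,11],[44,9],[48,0]]
[[7,17],[20,6],[27,4],[32,6],[36,11],[44,9],[48,0]]
[[5,4],[7,17],[20,6],[27,4],[32,6],[36,11],[44,9],[48,0]]
[[5,4],[7,17],[20,6],[36,11],[44,9],[48,0]]
[[5,4],[7,17],[20,6],[34,11],[44,9],[48,0]]
[[5,4],[7,17],[20,6],[34,11],[43,13],[50,0]]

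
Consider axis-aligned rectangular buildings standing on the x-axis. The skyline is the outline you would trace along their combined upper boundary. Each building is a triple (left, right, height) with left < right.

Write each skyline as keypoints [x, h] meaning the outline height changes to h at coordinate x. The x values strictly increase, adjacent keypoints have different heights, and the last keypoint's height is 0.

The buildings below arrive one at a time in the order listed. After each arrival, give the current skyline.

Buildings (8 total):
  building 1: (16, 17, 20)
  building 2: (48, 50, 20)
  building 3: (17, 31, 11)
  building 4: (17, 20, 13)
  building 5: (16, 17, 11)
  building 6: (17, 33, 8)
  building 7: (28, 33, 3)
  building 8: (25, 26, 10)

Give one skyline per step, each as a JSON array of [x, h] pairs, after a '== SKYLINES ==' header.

== SKYLINES ==
[[16,20],[17,0]]
[[16,20],[17,0],[48,20],[50,0]]
[[16,20],[17,11],[31,0],[48,20],[50,0]]
[[16,20],[17,13],[20,11],[31,0],[48,20],[50,0]]
[[16,20],[17,13],[20,11],[31,0],[48,20],[50,0]]
[[16,20],[17,13],[20,11],[31,8],[33,0],[48,20],[50,0]]
[[16,20],[17,13],[20,11],[31,8],[33,0],[48,20],[50,0]]
[[16,20],[17,13],[20,11],[31,8],[33,0],[48,20],[50,0]]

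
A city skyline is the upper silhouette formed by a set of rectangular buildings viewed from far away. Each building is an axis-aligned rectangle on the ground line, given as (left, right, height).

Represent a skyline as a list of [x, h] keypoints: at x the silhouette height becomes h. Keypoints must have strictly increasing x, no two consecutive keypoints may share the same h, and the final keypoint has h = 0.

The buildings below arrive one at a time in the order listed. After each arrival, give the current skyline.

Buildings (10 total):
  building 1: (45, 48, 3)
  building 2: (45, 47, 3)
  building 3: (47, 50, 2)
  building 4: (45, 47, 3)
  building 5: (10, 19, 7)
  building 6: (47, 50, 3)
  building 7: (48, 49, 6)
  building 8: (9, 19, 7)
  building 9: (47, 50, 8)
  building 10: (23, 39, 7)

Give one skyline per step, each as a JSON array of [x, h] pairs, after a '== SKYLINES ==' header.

== SKYLINES ==
[[45,3],[48,0]]
[[45,3],[48,0]]
[[45,3],[48,2],[50,0]]
[[45,3],[48,2],[50,0]]
[[10,7],[19,0],[45,3],[48,2],[50,0]]
[[10,7],[19,0],[45,3],[50,0]]
[[10,7],[19,0],[45,3],[48,6],[49,3],[50,0]]
[[9,7],[19,0],[45,3],[48,6],[49,3],[50,0]]
[[9,7],[19,0],[45,3],[47,8],[50,0]]
[[9,7],[19,0],[23,7],[39,0],[45,3],[47,8],[50,0]]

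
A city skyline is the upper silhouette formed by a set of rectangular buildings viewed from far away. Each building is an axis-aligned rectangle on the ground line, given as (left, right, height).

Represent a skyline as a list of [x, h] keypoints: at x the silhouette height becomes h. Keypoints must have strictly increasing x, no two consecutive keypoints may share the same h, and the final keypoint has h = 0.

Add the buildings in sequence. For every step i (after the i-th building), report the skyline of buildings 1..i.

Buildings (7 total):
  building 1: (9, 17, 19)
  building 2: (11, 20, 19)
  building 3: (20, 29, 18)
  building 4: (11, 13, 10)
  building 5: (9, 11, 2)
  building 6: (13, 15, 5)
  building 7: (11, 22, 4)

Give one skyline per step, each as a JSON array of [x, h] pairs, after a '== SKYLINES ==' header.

== SKYLINES ==
[[9,19],[17,0]]
[[9,19],[20,0]]
[[9,19],[20,18],[29,0]]
[[9,19],[20,18],[29,0]]
[[9,19],[20,18],[29,0]]
[[9,19],[20,18],[29,0]]
[[9,19],[20,18],[29,0]]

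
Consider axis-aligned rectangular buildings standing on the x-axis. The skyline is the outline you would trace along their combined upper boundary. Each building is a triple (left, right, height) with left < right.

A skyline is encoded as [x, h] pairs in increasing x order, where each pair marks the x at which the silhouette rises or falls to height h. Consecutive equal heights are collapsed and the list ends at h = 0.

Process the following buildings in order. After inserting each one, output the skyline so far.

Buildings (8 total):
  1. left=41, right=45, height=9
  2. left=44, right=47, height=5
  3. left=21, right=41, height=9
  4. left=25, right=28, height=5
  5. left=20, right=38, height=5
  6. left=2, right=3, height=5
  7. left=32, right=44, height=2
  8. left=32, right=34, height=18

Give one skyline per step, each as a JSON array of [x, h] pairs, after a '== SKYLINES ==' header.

== SKYLINES ==
[[41,9],[45,0]]
[[41,9],[45,5],[47,0]]
[[21,9],[45,5],[47,0]]
[[21,9],[45,5],[47,0]]
[[20,5],[21,9],[45,5],[47,0]]
[[2,5],[3,0],[20,5],[21,9],[45,5],[47,0]]
[[2,5],[3,0],[20,5],[21,9],[45,5],[47,0]]
[[2,5],[3,0],[20,5],[21,9],[32,18],[34,9],[45,5],[47,0]]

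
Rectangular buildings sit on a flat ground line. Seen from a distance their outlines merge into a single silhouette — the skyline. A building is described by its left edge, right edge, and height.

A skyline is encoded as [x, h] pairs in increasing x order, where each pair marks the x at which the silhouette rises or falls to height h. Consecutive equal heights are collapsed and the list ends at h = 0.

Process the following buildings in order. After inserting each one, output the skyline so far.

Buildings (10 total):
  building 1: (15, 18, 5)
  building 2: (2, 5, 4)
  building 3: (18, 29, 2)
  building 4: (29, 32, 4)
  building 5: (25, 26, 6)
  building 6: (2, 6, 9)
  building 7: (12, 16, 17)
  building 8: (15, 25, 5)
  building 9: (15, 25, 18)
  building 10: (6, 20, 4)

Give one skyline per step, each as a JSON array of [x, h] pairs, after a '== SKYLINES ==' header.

== SKYLINES ==
[[15,5],[18,0]]
[[2,4],[5,0],[15,5],[18,0]]
[[2,4],[5,0],[15,5],[18,2],[29,0]]
[[2,4],[5,0],[15,5],[18,2],[29,4],[32,0]]
[[2,4],[5,0],[15,5],[18,2],[25,6],[26,2],[29,4],[32,0]]
[[2,9],[6,0],[15,5],[18,2],[25,6],[26,2],[29,4],[32,0]]
[[2,9],[6,0],[12,17],[16,5],[18,2],[25,6],[26,2],[29,4],[32,0]]
[[2,9],[6,0],[12,17],[16,5],[25,6],[26,2],[29,4],[32,0]]
[[2,9],[6,0],[12,17],[15,18],[25,6],[26,2],[29,4],[32,0]]
[[2,9],[6,4],[12,17],[15,18],[25,6],[26,2],[29,4],[32,0]]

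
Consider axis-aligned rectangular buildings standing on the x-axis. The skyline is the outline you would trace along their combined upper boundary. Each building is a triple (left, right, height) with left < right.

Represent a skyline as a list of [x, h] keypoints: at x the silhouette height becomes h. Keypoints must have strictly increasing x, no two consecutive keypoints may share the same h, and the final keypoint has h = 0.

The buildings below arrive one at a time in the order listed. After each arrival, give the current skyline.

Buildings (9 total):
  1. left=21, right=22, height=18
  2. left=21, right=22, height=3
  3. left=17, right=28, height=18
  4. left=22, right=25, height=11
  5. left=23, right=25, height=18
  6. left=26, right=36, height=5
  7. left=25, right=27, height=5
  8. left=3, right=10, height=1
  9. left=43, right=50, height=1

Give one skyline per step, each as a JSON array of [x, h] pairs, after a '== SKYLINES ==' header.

== SKYLINES ==
[[21,18],[22,0]]
[[21,18],[22,0]]
[[17,18],[28,0]]
[[17,18],[28,0]]
[[17,18],[28,0]]
[[17,18],[28,5],[36,0]]
[[17,18],[28,5],[36,0]]
[[3,1],[10,0],[17,18],[28,5],[36,0]]
[[3,1],[10,0],[17,18],[28,5],[36,0],[43,1],[50,0]]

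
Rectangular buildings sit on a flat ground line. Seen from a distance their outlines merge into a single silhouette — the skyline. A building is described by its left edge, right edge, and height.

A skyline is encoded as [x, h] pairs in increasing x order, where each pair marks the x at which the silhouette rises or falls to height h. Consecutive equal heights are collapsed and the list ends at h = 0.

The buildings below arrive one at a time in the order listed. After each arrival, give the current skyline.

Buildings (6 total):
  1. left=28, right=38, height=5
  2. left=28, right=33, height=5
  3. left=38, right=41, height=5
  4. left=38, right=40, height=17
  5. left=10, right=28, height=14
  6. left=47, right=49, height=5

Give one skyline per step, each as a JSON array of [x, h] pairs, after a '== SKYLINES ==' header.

== SKYLINES ==
[[28,5],[38,0]]
[[28,5],[38,0]]
[[28,5],[41,0]]
[[28,5],[38,17],[40,5],[41,0]]
[[10,14],[28,5],[38,17],[40,5],[41,0]]
[[10,14],[28,5],[38,17],[40,5],[41,0],[47,5],[49,0]]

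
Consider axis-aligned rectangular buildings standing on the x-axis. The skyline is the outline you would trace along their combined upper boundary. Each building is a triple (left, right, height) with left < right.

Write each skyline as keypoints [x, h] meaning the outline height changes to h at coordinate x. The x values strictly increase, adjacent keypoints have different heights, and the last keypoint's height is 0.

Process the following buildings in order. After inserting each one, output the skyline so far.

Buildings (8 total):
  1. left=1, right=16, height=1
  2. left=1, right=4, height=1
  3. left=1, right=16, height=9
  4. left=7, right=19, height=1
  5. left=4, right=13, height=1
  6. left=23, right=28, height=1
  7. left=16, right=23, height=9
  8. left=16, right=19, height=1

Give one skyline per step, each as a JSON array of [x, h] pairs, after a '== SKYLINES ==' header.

== SKYLINES ==
[[1,1],[16,0]]
[[1,1],[16,0]]
[[1,9],[16,0]]
[[1,9],[16,1],[19,0]]
[[1,9],[16,1],[19,0]]
[[1,9],[16,1],[19,0],[23,1],[28,0]]
[[1,9],[23,1],[28,0]]
[[1,9],[23,1],[28,0]]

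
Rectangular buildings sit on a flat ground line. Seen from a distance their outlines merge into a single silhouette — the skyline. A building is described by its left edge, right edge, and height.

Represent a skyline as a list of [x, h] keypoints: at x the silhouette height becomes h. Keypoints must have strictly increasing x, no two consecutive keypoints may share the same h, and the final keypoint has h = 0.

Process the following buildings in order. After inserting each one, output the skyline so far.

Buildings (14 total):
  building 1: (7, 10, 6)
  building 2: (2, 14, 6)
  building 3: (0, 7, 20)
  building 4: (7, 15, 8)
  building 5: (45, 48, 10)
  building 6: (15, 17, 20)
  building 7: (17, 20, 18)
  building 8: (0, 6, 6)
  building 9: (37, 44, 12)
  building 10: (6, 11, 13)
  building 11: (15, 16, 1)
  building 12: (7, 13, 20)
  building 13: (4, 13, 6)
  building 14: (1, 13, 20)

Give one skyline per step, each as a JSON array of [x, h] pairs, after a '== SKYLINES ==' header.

== SKYLINES ==
[[7,6],[10,0]]
[[2,6],[14,0]]
[[0,20],[7,6],[14,0]]
[[0,20],[7,8],[15,0]]
[[0,20],[7,8],[15,0],[45,10],[48,0]]
[[0,20],[7,8],[15,20],[17,0],[45,10],[48,0]]
[[0,20],[7,8],[15,20],[17,18],[20,0],[45,10],[48,0]]
[[0,20],[7,8],[15,20],[17,18],[20,0],[45,10],[48,0]]
[[0,20],[7,8],[15,20],[17,18],[20,0],[37,12],[44,0],[45,10],[48,0]]
[[0,20],[7,13],[11,8],[15,20],[17,18],[20,0],[37,12],[44,0],[45,10],[48,0]]
[[0,20],[7,13],[11,8],[15,20],[17,18],[20,0],[37,12],[44,0],[45,10],[48,0]]
[[0,20],[13,8],[15,20],[17,18],[20,0],[37,12],[44,0],[45,10],[48,0]]
[[0,20],[13,8],[15,20],[17,18],[20,0],[37,12],[44,0],[45,10],[48,0]]
[[0,20],[13,8],[15,20],[17,18],[20,0],[37,12],[44,0],[45,10],[48,0]]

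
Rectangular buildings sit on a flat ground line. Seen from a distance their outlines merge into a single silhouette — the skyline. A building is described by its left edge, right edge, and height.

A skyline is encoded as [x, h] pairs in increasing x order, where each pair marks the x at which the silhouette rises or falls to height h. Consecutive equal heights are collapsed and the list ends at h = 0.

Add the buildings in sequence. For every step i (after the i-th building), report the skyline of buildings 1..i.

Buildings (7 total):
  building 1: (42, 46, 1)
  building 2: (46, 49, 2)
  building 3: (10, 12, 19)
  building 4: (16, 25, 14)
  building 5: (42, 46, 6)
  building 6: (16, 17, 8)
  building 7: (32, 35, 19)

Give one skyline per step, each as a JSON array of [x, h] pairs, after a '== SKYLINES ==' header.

== SKYLINES ==
[[42,1],[46,0]]
[[42,1],[46,2],[49,0]]
[[10,19],[12,0],[42,1],[46,2],[49,0]]
[[10,19],[12,0],[16,14],[25,0],[42,1],[46,2],[49,0]]
[[10,19],[12,0],[16,14],[25,0],[42,6],[46,2],[49,0]]
[[10,19],[12,0],[16,14],[25,0],[42,6],[46,2],[49,0]]
[[10,19],[12,0],[16,14],[25,0],[32,19],[35,0],[42,6],[46,2],[49,0]]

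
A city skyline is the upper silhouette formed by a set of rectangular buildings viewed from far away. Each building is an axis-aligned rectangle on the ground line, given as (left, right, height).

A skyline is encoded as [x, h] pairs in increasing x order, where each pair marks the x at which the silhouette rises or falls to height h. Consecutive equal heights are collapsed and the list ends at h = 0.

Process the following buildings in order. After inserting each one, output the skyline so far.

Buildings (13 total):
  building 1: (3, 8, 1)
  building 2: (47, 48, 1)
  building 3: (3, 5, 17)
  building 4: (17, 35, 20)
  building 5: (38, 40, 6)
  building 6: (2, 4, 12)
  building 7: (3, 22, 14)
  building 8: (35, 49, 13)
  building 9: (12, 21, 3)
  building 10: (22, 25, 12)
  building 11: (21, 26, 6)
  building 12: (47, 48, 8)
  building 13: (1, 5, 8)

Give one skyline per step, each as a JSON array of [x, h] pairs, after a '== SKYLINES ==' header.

== SKYLINES ==
[[3,1],[8,0]]
[[3,1],[8,0],[47,1],[48,0]]
[[3,17],[5,1],[8,0],[47,1],[48,0]]
[[3,17],[5,1],[8,0],[17,20],[35,0],[47,1],[48,0]]
[[3,17],[5,1],[8,0],[17,20],[35,0],[38,6],[40,0],[47,1],[48,0]]
[[2,12],[3,17],[5,1],[8,0],[17,20],[35,0],[38,6],[40,0],[47,1],[48,0]]
[[2,12],[3,17],[5,14],[17,20],[35,0],[38,6],[40,0],[47,1],[48,0]]
[[2,12],[3,17],[5,14],[17,20],[35,13],[49,0]]
[[2,12],[3,17],[5,14],[17,20],[35,13],[49,0]]
[[2,12],[3,17],[5,14],[17,20],[35,13],[49,0]]
[[2,12],[3,17],[5,14],[17,20],[35,13],[49,0]]
[[2,12],[3,17],[5,14],[17,20],[35,13],[49,0]]
[[1,8],[2,12],[3,17],[5,14],[17,20],[35,13],[49,0]]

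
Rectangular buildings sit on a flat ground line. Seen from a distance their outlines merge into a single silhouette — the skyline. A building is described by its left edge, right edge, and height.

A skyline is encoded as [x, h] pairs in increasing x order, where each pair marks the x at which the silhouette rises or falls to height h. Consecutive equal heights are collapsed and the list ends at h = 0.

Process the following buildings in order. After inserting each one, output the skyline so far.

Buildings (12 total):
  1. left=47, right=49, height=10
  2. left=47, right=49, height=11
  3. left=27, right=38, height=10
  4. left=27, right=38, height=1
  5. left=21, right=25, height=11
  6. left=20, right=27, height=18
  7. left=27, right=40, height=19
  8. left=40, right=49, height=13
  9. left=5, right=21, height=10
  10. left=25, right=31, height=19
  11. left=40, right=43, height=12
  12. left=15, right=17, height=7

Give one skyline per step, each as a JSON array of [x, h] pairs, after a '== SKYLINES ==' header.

== SKYLINES ==
[[47,10],[49,0]]
[[47,11],[49,0]]
[[27,10],[38,0],[47,11],[49,0]]
[[27,10],[38,0],[47,11],[49,0]]
[[21,11],[25,0],[27,10],[38,0],[47,11],[49,0]]
[[20,18],[27,10],[38,0],[47,11],[49,0]]
[[20,18],[27,19],[40,0],[47,11],[49,0]]
[[20,18],[27,19],[40,13],[49,0]]
[[5,10],[20,18],[27,19],[40,13],[49,0]]
[[5,10],[20,18],[25,19],[40,13],[49,0]]
[[5,10],[20,18],[25,19],[40,13],[49,0]]
[[5,10],[20,18],[25,19],[40,13],[49,0]]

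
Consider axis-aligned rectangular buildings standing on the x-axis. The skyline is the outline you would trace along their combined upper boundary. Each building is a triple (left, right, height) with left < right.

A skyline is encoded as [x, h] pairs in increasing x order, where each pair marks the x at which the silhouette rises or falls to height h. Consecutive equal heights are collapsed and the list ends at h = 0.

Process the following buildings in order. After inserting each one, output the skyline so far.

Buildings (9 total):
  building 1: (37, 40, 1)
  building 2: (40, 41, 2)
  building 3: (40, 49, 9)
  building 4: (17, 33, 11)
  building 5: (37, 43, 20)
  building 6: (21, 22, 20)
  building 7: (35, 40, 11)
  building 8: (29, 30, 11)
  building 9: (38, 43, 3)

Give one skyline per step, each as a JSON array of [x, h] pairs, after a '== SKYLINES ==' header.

== SKYLINES ==
[[37,1],[40,0]]
[[37,1],[40,2],[41,0]]
[[37,1],[40,9],[49,0]]
[[17,11],[33,0],[37,1],[40,9],[49,0]]
[[17,11],[33,0],[37,20],[43,9],[49,0]]
[[17,11],[21,20],[22,11],[33,0],[37,20],[43,9],[49,0]]
[[17,11],[21,20],[22,11],[33,0],[35,11],[37,20],[43,9],[49,0]]
[[17,11],[21,20],[22,11],[33,0],[35,11],[37,20],[43,9],[49,0]]
[[17,11],[21,20],[22,11],[33,0],[35,11],[37,20],[43,9],[49,0]]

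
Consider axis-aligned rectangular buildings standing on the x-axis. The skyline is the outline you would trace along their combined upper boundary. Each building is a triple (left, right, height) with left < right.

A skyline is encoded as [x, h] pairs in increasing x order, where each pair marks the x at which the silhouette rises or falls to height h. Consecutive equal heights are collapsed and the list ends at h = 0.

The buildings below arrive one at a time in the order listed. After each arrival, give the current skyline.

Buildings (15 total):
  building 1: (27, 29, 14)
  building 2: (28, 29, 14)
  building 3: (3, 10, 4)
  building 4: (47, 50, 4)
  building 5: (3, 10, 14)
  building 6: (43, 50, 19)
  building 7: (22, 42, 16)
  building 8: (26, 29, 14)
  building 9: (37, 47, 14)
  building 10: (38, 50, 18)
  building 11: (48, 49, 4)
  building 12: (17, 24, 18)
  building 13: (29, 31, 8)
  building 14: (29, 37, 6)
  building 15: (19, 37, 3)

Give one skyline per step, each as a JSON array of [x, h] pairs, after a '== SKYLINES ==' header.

== SKYLINES ==
[[27,14],[29,0]]
[[27,14],[29,0]]
[[3,4],[10,0],[27,14],[29,0]]
[[3,4],[10,0],[27,14],[29,0],[47,4],[50,0]]
[[3,14],[10,0],[27,14],[29,0],[47,4],[50,0]]
[[3,14],[10,0],[27,14],[29,0],[43,19],[50,0]]
[[3,14],[10,0],[22,16],[42,0],[43,19],[50,0]]
[[3,14],[10,0],[22,16],[42,0],[43,19],[50,0]]
[[3,14],[10,0],[22,16],[42,14],[43,19],[50,0]]
[[3,14],[10,0],[22,16],[38,18],[43,19],[50,0]]
[[3,14],[10,0],[22,16],[38,18],[43,19],[50,0]]
[[3,14],[10,0],[17,18],[24,16],[38,18],[43,19],[50,0]]
[[3,14],[10,0],[17,18],[24,16],[38,18],[43,19],[50,0]]
[[3,14],[10,0],[17,18],[24,16],[38,18],[43,19],[50,0]]
[[3,14],[10,0],[17,18],[24,16],[38,18],[43,19],[50,0]]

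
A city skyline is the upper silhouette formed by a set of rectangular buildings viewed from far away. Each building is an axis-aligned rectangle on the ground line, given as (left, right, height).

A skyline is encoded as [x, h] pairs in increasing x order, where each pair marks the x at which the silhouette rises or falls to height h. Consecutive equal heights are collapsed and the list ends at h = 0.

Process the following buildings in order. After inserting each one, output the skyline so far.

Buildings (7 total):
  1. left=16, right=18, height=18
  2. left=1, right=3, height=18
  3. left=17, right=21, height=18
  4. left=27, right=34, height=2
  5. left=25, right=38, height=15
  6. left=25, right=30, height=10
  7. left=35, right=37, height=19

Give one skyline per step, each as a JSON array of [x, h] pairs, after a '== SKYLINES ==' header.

== SKYLINES ==
[[16,18],[18,0]]
[[1,18],[3,0],[16,18],[18,0]]
[[1,18],[3,0],[16,18],[21,0]]
[[1,18],[3,0],[16,18],[21,0],[27,2],[34,0]]
[[1,18],[3,0],[16,18],[21,0],[25,15],[38,0]]
[[1,18],[3,0],[16,18],[21,0],[25,15],[38,0]]
[[1,18],[3,0],[16,18],[21,0],[25,15],[35,19],[37,15],[38,0]]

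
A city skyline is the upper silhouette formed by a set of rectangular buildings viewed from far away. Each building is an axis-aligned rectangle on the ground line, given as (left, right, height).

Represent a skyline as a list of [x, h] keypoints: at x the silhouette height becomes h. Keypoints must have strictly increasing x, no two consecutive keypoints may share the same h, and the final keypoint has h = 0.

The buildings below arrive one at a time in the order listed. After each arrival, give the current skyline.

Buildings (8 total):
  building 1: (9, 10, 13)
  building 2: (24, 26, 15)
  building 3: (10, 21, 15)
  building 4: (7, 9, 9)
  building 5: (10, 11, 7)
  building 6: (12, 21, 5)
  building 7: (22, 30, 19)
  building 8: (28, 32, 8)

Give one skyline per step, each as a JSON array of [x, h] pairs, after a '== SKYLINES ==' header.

== SKYLINES ==
[[9,13],[10,0]]
[[9,13],[10,0],[24,15],[26,0]]
[[9,13],[10,15],[21,0],[24,15],[26,0]]
[[7,9],[9,13],[10,15],[21,0],[24,15],[26,0]]
[[7,9],[9,13],[10,15],[21,0],[24,15],[26,0]]
[[7,9],[9,13],[10,15],[21,0],[24,15],[26,0]]
[[7,9],[9,13],[10,15],[21,0],[22,19],[30,0]]
[[7,9],[9,13],[10,15],[21,0],[22,19],[30,8],[32,0]]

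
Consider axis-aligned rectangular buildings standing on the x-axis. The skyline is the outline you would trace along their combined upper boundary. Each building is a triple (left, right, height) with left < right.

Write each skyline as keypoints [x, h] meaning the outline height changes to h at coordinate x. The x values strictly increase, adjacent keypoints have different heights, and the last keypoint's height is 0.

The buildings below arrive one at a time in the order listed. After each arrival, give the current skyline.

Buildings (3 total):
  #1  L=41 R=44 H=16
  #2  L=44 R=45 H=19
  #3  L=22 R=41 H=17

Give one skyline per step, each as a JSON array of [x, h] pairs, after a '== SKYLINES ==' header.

== SKYLINES ==
[[41,16],[44,0]]
[[41,16],[44,19],[45,0]]
[[22,17],[41,16],[44,19],[45,0]]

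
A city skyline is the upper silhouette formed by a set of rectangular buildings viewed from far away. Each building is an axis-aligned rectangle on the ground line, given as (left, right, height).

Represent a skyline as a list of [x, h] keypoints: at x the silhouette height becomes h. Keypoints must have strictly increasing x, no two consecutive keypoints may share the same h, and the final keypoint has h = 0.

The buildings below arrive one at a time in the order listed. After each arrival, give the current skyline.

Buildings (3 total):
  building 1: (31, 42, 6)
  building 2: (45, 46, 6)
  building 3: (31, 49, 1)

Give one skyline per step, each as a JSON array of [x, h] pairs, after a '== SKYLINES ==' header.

== SKYLINES ==
[[31,6],[42,0]]
[[31,6],[42,0],[45,6],[46,0]]
[[31,6],[42,1],[45,6],[46,1],[49,0]]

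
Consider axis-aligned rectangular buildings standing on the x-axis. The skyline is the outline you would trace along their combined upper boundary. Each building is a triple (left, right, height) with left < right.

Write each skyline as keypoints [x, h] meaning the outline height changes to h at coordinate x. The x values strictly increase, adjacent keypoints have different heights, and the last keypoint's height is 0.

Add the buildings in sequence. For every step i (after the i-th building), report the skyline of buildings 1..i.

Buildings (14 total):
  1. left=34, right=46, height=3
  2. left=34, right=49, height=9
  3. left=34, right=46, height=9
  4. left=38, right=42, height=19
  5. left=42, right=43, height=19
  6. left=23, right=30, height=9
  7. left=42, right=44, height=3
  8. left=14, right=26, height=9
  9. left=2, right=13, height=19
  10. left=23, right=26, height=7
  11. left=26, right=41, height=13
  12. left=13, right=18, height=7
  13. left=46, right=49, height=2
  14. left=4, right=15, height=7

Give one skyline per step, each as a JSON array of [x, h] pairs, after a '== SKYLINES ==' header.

== SKYLINES ==
[[34,3],[46,0]]
[[34,9],[49,0]]
[[34,9],[49,0]]
[[34,9],[38,19],[42,9],[49,0]]
[[34,9],[38,19],[43,9],[49,0]]
[[23,9],[30,0],[34,9],[38,19],[43,9],[49,0]]
[[23,9],[30,0],[34,9],[38,19],[43,9],[49,0]]
[[14,9],[30,0],[34,9],[38,19],[43,9],[49,0]]
[[2,19],[13,0],[14,9],[30,0],[34,9],[38,19],[43,9],[49,0]]
[[2,19],[13,0],[14,9],[30,0],[34,9],[38,19],[43,9],[49,0]]
[[2,19],[13,0],[14,9],[26,13],[38,19],[43,9],[49,0]]
[[2,19],[13,7],[14,9],[26,13],[38,19],[43,9],[49,0]]
[[2,19],[13,7],[14,9],[26,13],[38,19],[43,9],[49,0]]
[[2,19],[13,7],[14,9],[26,13],[38,19],[43,9],[49,0]]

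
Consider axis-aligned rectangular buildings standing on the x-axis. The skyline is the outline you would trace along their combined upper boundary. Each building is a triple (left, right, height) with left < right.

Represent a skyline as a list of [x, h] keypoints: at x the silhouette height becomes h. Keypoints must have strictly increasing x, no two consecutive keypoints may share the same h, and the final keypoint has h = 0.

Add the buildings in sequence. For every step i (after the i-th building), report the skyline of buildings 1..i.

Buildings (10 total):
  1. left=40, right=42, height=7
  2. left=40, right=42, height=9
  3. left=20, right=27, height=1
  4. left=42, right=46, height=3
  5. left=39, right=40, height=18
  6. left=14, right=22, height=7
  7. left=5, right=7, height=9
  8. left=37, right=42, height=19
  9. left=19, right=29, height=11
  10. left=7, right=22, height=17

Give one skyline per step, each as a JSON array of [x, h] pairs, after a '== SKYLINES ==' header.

== SKYLINES ==
[[40,7],[42,0]]
[[40,9],[42,0]]
[[20,1],[27,0],[40,9],[42,0]]
[[20,1],[27,0],[40,9],[42,3],[46,0]]
[[20,1],[27,0],[39,18],[40,9],[42,3],[46,0]]
[[14,7],[22,1],[27,0],[39,18],[40,9],[42,3],[46,0]]
[[5,9],[7,0],[14,7],[22,1],[27,0],[39,18],[40,9],[42,3],[46,0]]
[[5,9],[7,0],[14,7],[22,1],[27,0],[37,19],[42,3],[46,0]]
[[5,9],[7,0],[14,7],[19,11],[29,0],[37,19],[42,3],[46,0]]
[[5,9],[7,17],[22,11],[29,0],[37,19],[42,3],[46,0]]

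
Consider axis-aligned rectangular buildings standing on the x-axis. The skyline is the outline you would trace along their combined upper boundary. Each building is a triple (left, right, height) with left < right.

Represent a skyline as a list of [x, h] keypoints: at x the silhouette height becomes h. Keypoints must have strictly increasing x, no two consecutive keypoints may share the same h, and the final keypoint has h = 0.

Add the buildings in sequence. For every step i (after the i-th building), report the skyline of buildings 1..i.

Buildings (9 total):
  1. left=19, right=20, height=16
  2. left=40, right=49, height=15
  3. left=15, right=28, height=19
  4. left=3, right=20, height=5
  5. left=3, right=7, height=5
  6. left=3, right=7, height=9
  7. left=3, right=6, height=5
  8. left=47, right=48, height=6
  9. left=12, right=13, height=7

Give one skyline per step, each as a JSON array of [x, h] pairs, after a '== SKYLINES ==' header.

== SKYLINES ==
[[19,16],[20,0]]
[[19,16],[20,0],[40,15],[49,0]]
[[15,19],[28,0],[40,15],[49,0]]
[[3,5],[15,19],[28,0],[40,15],[49,0]]
[[3,5],[15,19],[28,0],[40,15],[49,0]]
[[3,9],[7,5],[15,19],[28,0],[40,15],[49,0]]
[[3,9],[7,5],[15,19],[28,0],[40,15],[49,0]]
[[3,9],[7,5],[15,19],[28,0],[40,15],[49,0]]
[[3,9],[7,5],[12,7],[13,5],[15,19],[28,0],[40,15],[49,0]]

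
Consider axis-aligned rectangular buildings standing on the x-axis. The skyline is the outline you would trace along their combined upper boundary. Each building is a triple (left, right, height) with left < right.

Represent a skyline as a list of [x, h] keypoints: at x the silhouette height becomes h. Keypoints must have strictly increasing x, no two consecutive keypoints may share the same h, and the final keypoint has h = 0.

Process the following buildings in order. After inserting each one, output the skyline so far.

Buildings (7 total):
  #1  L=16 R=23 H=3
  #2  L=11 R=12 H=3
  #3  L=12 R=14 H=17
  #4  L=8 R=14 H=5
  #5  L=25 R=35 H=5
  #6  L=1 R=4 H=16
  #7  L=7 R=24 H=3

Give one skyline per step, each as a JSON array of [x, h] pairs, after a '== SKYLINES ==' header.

== SKYLINES ==
[[16,3],[23,0]]
[[11,3],[12,0],[16,3],[23,0]]
[[11,3],[12,17],[14,0],[16,3],[23,0]]
[[8,5],[12,17],[14,0],[16,3],[23,0]]
[[8,5],[12,17],[14,0],[16,3],[23,0],[25,5],[35,0]]
[[1,16],[4,0],[8,5],[12,17],[14,0],[16,3],[23,0],[25,5],[35,0]]
[[1,16],[4,0],[7,3],[8,5],[12,17],[14,3],[24,0],[25,5],[35,0]]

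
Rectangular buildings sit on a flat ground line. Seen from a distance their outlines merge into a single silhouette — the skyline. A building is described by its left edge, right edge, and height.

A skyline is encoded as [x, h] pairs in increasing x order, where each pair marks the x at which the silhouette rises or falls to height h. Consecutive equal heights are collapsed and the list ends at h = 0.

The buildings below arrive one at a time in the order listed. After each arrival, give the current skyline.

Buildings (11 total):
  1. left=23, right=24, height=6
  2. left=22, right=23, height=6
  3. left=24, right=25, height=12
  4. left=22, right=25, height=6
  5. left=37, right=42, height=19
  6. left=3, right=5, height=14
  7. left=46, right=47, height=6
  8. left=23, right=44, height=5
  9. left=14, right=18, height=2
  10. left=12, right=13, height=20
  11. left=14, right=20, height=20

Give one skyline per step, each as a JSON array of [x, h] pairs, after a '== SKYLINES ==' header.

== SKYLINES ==
[[23,6],[24,0]]
[[22,6],[24,0]]
[[22,6],[24,12],[25,0]]
[[22,6],[24,12],[25,0]]
[[22,6],[24,12],[25,0],[37,19],[42,0]]
[[3,14],[5,0],[22,6],[24,12],[25,0],[37,19],[42,0]]
[[3,14],[5,0],[22,6],[24,12],[25,0],[37,19],[42,0],[46,6],[47,0]]
[[3,14],[5,0],[22,6],[24,12],[25,5],[37,19],[42,5],[44,0],[46,6],[47,0]]
[[3,14],[5,0],[14,2],[18,0],[22,6],[24,12],[25,5],[37,19],[42,5],[44,0],[46,6],[47,0]]
[[3,14],[5,0],[12,20],[13,0],[14,2],[18,0],[22,6],[24,12],[25,5],[37,19],[42,5],[44,0],[46,6],[47,0]]
[[3,14],[5,0],[12,20],[13,0],[14,20],[20,0],[22,6],[24,12],[25,5],[37,19],[42,5],[44,0],[46,6],[47,0]]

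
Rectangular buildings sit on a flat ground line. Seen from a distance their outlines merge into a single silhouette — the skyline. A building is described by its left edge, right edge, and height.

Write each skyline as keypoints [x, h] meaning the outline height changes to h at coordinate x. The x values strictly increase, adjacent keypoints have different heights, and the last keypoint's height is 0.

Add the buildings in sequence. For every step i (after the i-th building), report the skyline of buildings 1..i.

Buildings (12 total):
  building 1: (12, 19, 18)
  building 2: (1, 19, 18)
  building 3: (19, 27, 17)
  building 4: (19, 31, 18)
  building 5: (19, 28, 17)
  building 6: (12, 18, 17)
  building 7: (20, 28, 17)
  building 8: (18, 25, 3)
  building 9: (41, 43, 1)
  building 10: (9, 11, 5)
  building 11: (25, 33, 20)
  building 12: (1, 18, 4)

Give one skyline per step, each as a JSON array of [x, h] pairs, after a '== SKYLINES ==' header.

== SKYLINES ==
[[12,18],[19,0]]
[[1,18],[19,0]]
[[1,18],[19,17],[27,0]]
[[1,18],[31,0]]
[[1,18],[31,0]]
[[1,18],[31,0]]
[[1,18],[31,0]]
[[1,18],[31,0]]
[[1,18],[31,0],[41,1],[43,0]]
[[1,18],[31,0],[41,1],[43,0]]
[[1,18],[25,20],[33,0],[41,1],[43,0]]
[[1,18],[25,20],[33,0],[41,1],[43,0]]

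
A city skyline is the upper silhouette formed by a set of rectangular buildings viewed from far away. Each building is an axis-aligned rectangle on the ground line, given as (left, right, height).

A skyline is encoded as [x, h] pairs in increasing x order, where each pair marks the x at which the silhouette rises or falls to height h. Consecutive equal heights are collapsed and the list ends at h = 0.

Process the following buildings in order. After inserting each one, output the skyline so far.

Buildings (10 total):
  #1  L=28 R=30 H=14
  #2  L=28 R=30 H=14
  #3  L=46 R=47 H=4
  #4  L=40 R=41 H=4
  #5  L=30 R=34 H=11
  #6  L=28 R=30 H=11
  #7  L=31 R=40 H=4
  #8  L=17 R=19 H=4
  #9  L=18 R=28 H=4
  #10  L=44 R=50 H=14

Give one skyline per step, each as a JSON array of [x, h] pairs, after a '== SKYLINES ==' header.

== SKYLINES ==
[[28,14],[30,0]]
[[28,14],[30,0]]
[[28,14],[30,0],[46,4],[47,0]]
[[28,14],[30,0],[40,4],[41,0],[46,4],[47,0]]
[[28,14],[30,11],[34,0],[40,4],[41,0],[46,4],[47,0]]
[[28,14],[30,11],[34,0],[40,4],[41,0],[46,4],[47,0]]
[[28,14],[30,11],[34,4],[41,0],[46,4],[47,0]]
[[17,4],[19,0],[28,14],[30,11],[34,4],[41,0],[46,4],[47,0]]
[[17,4],[28,14],[30,11],[34,4],[41,0],[46,4],[47,0]]
[[17,4],[28,14],[30,11],[34,4],[41,0],[44,14],[50,0]]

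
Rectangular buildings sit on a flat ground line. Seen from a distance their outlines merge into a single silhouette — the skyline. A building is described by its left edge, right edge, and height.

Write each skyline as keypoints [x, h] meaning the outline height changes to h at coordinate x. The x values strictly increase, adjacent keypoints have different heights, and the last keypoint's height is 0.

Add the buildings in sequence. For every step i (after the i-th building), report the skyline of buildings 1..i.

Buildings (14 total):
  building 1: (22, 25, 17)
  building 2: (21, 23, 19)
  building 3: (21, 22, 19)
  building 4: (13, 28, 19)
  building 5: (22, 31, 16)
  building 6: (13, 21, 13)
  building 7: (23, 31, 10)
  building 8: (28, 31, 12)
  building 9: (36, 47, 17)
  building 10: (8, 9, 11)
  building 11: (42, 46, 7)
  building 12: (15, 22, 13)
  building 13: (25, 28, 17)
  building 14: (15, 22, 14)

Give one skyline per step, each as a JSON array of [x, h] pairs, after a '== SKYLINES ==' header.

== SKYLINES ==
[[22,17],[25,0]]
[[21,19],[23,17],[25,0]]
[[21,19],[23,17],[25,0]]
[[13,19],[28,0]]
[[13,19],[28,16],[31,0]]
[[13,19],[28,16],[31,0]]
[[13,19],[28,16],[31,0]]
[[13,19],[28,16],[31,0]]
[[13,19],[28,16],[31,0],[36,17],[47,0]]
[[8,11],[9,0],[13,19],[28,16],[31,0],[36,17],[47,0]]
[[8,11],[9,0],[13,19],[28,16],[31,0],[36,17],[47,0]]
[[8,11],[9,0],[13,19],[28,16],[31,0],[36,17],[47,0]]
[[8,11],[9,0],[13,19],[28,16],[31,0],[36,17],[47,0]]
[[8,11],[9,0],[13,19],[28,16],[31,0],[36,17],[47,0]]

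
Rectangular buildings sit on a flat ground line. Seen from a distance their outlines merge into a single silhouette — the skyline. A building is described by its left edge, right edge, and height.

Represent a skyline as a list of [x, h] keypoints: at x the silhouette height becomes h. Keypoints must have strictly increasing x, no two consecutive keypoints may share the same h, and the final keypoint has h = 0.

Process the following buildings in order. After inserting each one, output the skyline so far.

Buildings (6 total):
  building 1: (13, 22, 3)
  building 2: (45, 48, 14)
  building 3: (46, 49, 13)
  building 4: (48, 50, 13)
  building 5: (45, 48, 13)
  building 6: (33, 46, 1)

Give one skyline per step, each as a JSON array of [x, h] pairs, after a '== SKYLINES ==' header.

== SKYLINES ==
[[13,3],[22,0]]
[[13,3],[22,0],[45,14],[48,0]]
[[13,3],[22,0],[45,14],[48,13],[49,0]]
[[13,3],[22,0],[45,14],[48,13],[50,0]]
[[13,3],[22,0],[45,14],[48,13],[50,0]]
[[13,3],[22,0],[33,1],[45,14],[48,13],[50,0]]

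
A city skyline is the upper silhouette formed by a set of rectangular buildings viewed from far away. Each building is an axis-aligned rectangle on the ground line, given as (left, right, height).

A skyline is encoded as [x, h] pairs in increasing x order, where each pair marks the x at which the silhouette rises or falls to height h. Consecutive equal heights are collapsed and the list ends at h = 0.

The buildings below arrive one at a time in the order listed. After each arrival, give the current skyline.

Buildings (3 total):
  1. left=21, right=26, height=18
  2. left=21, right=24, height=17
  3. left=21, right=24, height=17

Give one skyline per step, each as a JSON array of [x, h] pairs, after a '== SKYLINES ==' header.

== SKYLINES ==
[[21,18],[26,0]]
[[21,18],[26,0]]
[[21,18],[26,0]]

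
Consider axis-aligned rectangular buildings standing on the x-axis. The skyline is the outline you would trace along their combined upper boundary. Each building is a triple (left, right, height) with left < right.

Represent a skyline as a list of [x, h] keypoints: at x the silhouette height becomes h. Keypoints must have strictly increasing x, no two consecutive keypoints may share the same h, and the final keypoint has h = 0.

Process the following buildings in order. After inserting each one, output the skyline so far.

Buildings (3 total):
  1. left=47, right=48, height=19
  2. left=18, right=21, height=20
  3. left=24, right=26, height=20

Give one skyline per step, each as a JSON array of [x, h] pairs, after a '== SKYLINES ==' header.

== SKYLINES ==
[[47,19],[48,0]]
[[18,20],[21,0],[47,19],[48,0]]
[[18,20],[21,0],[24,20],[26,0],[47,19],[48,0]]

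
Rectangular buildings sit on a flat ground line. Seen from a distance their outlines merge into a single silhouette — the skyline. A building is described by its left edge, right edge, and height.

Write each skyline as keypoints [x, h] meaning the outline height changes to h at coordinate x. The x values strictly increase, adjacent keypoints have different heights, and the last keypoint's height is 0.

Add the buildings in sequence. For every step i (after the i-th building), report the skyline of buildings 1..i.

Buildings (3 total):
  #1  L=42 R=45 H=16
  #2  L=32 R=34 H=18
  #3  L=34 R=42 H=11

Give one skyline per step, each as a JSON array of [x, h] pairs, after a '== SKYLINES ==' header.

== SKYLINES ==
[[42,16],[45,0]]
[[32,18],[34,0],[42,16],[45,0]]
[[32,18],[34,11],[42,16],[45,0]]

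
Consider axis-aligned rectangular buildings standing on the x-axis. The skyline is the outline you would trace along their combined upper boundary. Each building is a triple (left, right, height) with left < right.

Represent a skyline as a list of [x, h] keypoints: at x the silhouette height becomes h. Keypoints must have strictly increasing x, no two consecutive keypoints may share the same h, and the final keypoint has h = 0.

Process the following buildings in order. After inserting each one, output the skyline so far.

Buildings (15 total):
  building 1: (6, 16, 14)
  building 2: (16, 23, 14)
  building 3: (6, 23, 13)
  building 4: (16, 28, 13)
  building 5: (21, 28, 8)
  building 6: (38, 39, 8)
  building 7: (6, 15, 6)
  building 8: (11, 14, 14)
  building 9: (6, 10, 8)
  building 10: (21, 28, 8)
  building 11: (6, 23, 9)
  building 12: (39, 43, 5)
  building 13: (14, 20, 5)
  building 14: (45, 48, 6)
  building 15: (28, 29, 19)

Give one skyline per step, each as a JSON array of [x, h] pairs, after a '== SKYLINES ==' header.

== SKYLINES ==
[[6,14],[16,0]]
[[6,14],[23,0]]
[[6,14],[23,0]]
[[6,14],[23,13],[28,0]]
[[6,14],[23,13],[28,0]]
[[6,14],[23,13],[28,0],[38,8],[39,0]]
[[6,14],[23,13],[28,0],[38,8],[39,0]]
[[6,14],[23,13],[28,0],[38,8],[39,0]]
[[6,14],[23,13],[28,0],[38,8],[39,0]]
[[6,14],[23,13],[28,0],[38,8],[39,0]]
[[6,14],[23,13],[28,0],[38,8],[39,0]]
[[6,14],[23,13],[28,0],[38,8],[39,5],[43,0]]
[[6,14],[23,13],[28,0],[38,8],[39,5],[43,0]]
[[6,14],[23,13],[28,0],[38,8],[39,5],[43,0],[45,6],[48,0]]
[[6,14],[23,13],[28,19],[29,0],[38,8],[39,5],[43,0],[45,6],[48,0]]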